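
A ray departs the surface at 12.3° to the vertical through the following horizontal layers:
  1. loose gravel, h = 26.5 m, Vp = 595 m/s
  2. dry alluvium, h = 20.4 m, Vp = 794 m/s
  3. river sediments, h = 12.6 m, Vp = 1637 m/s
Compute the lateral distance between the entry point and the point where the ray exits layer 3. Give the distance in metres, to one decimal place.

Ray parameter p = sin 12.3° / 595 m/s = 3.5803e-04 s/m.
Layer 1: θ = 12.30°; offset = 26.5·tan 12.30° = 5.778 m.
Layer 2: sin θ = p·794 = 0.2843 → θ = 16.52°; offset = 20.4·tan 16.52° = 6.049 m.
Layer 3: sin θ = p·1637 = 0.5861 → θ = 35.88°; offset = 12.6·tan 35.88° = 9.114 m.
Σ offsets = 20.941 m.

20.9 m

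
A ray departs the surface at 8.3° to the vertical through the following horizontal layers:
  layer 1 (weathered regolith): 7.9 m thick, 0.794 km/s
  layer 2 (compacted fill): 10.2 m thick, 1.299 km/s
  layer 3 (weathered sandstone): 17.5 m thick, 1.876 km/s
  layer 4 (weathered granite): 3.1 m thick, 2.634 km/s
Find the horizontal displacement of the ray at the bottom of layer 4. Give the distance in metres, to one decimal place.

Ray parameter p = sin 8.3° / 0.794 km/s = 1.8181e-01 s/km.
Layer 1: θ = 8.30°; offset = 7.9·tan 8.30° = 1.152 m.
Layer 2: sin θ = p·1.299 = 0.2362 → θ = 13.66°; offset = 10.2·tan 13.66° = 2.479 m.
Layer 3: sin θ = p·1.876 = 0.3411 → θ = 19.94°; offset = 17.5·tan 19.94° = 6.350 m.
Layer 4: sin θ = p·2.634 = 0.4789 → θ = 28.61°; offset = 3.1·tan 28.61° = 1.691 m.
Summing the layer offsets gives 11.672 m.

11.7 m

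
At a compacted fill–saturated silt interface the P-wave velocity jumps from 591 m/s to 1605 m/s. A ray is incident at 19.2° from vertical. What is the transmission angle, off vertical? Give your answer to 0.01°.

63.27°

sin θ₁/V₁ = sin θ₂/V₂ ⇒ sin θ₂ = 1605·sin 19.2°/591 = 1605·0.3289/591 = 0.8931.
θ₂ = sin⁻¹(0.8931) = 63.27° (from vertical).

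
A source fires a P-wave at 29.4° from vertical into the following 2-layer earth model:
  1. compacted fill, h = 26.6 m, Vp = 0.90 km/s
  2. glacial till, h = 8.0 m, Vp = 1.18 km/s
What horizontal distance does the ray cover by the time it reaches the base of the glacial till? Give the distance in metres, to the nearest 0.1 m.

p = sin θ₁/V₁ = sin 29.4°/0.90 = 5.4545e-01 s/km is conserved through the stack.
Layer 1: θ = 29.40°; offset = 26.6·tan 29.40° = 14.988 m.
Layer 2: sin θ = p·1.18 = 0.6436 → θ = 40.06°; offset = 8.0·tan 40.06° = 6.728 m.
Total horizontal offset = 21.716 m.

21.7 m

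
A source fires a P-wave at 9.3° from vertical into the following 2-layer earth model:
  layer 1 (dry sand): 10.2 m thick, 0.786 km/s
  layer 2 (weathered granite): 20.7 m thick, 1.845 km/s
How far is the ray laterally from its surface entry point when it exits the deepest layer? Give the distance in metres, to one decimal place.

Apply Snell's law at each interface; in layer i the horizontal offset is hᵢ·tan θᵢ.
Layer 1: θ = 9.30°; offset = 10.2·tan 9.30° = 1.670 m.
Layer 2: sin θ = 1.845·sin 9.3°/0.786 = 0.3793, θ = 22.29°; offset = 20.7·tan 22.29° = 8.487 m.
Summing the layer offsets gives 10.157 m.

10.2 m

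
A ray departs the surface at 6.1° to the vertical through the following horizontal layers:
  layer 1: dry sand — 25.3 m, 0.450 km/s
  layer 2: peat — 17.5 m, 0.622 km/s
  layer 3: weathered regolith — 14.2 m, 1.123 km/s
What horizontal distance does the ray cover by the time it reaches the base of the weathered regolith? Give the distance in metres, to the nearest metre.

9 m

Apply Snell's law at each interface; in layer i the horizontal offset is hᵢ·tan θᵢ.
Layer 1: θ = 6.10°; offset = 25.3·tan 6.10° = 2.704 m.
Layer 2: sin θ = 0.622·sin 6.1°/0.450 = 0.1469, θ = 8.45°; offset = 17.5·tan 8.45° = 2.599 m.
Layer 3: sin θ = 1.123·sin 6.1°/0.450 = 0.2652, θ = 15.38°; offset = 14.2·tan 15.38° = 3.905 m.
Summing the layer offsets gives 9.208 m.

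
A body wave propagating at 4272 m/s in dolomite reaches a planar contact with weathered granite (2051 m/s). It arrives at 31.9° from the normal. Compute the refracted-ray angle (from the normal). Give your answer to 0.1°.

Snell's law: sin θ₂ = (V₂/V₁)·sin θ₁ = (2051/4272)·sin 31.9° = 0.2537.
θ₂ = arcsin 0.2537 = 14.70° from the normal.

14.7°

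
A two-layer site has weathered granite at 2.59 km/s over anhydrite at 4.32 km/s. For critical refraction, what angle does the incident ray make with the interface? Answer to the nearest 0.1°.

53.2°

At critical incidence the refracted ray runs along the interface (θ₂ = 90°), so sin θ_c = V₁/V₂.
θ_c = arcsin(2.59/4.32) = arcsin 0.5995 = 36.84°.
Measured from the interface: 90° − 36.84° = 53.16°.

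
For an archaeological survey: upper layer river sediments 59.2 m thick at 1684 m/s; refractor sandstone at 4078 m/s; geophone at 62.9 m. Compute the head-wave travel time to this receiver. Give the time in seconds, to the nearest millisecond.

θ_c = arcsin(V₁/V₂) = arcsin(1684/4078) = 24.39°, cos θ_c = 0.9108.
Intercept time tᵢ = 2h cos θ_c / V₁ = 2·59.2·0.9108/1684 = 0.06403 s.
t = x/V₂ + tᵢ = 62.9/4078 + 0.06403 = 0.07946 s.

0.079 s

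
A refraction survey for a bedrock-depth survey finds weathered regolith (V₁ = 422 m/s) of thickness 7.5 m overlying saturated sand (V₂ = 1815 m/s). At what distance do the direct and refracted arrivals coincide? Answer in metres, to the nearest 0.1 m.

x_cross = 2h·√((V₂+V₁)/(V₂−V₁)).
(V₂+V₁)/(V₂−V₁) = (1815+422)/(1815−422) = 1.6059; √ = 1.2672.
x_cross = 2·7.5·1.2672 = 19.01 m.

19.0 m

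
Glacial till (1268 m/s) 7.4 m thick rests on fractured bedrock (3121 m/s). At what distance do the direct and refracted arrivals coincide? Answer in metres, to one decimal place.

θ_c = arcsin(1268/3121) = 23.97°, so cos θ_c = 0.9137 and tᵢ = 2h cos θ_c/V₁ = 0.0107 s.
At crossover x/V₁ = x/V₂ + tᵢ ⇒ x = tᵢ/(1/V₁ − 1/V₂) = 0.01067/(7.8864e-04 − 3.2041e-04) = 22.78 m.

22.8 m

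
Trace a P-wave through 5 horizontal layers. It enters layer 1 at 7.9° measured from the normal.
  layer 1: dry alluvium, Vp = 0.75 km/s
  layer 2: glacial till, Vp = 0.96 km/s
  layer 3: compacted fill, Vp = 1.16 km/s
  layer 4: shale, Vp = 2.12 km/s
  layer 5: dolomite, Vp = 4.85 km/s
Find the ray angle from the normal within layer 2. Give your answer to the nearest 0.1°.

Snell's law across each interface conserves sin θ / V, so sin θ_2 = V_2·sin θ₁/V₁.
sin θ_2 = 0.96 × sin 7.9° / 0.75 = 0.1759.
θ_2 = 10.13° from the vertical.

10.1°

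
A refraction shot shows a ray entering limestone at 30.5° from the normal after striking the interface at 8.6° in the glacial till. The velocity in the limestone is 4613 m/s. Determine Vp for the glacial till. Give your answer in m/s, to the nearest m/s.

Snell's law: sin 8.6°/V₁ = sin 30.5°/V₂.
V₁ = V₂·sin 8.6°/sin 30.5° = 4613 × 0.2946 = 1359.12 m/s.

1359 m/s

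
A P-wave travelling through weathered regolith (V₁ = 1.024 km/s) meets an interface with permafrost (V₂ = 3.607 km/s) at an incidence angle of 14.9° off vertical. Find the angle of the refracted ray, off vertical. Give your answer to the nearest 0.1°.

Snell's law: sin θ₂ = (V₂/V₁)·sin θ₁ = (3.607/1.024)·sin 14.9° = 0.9057.
θ₂ = arcsin 0.9057 = 64.92° from the normal.

64.9°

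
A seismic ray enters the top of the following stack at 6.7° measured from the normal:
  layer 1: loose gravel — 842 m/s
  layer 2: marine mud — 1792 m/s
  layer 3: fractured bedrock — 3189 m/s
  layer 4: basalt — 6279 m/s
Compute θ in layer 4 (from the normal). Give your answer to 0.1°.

Snell's law across each interface conserves sin θ / V, so sin θ_4 = V_4·sin θ₁/V₁.
sin θ_4 = 6279 × sin 6.7° / 842 = 0.8700.
θ_4 = 60.46° from the vertical.

60.5°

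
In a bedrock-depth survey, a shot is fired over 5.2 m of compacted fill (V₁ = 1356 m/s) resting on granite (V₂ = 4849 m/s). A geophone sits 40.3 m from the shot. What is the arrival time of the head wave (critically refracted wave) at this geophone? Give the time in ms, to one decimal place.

15.7 ms

t = x/V₂ + 2h·√(V₂²−V₁²)/(V₁V₂).
√(V₂²−V₁²) = √(4849²−1356²) = 4655.5 m/s; delay term = 2·5.2·4655.5/(1356·4849) = 0.00736 s.
t = 40.3/4849 + 0.00736 = 0.01567 s.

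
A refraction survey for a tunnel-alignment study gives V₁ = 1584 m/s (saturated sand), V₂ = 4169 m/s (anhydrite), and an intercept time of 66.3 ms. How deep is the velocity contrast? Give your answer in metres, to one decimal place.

h = tᵢ·V₁·V₂ / (2·√(V₂²−V₁²)).
√(V₂²−V₁²) = √(4169² − 1584²) = 3856.4 m/s.
h = 0.0663 s × 1584 × 4169 / (2 × 3856.4) = 56.77 m.

56.8 m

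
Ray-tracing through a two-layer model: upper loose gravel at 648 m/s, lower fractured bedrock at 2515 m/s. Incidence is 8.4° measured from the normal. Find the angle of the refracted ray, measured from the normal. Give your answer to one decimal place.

34.5°

Snell's law: sin θ₂ = (V₂/V₁)·sin θ₁ = (2515/648)·sin 8.4° = 0.5670.
θ₂ = arcsin 0.5670 = 34.54° from the normal.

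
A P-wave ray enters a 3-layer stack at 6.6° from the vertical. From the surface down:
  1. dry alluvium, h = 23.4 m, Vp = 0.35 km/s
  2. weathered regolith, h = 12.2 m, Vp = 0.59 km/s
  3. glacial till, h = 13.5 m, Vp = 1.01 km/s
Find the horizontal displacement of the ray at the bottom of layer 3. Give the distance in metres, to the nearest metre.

10 m

Apply Snell's law at each interface; in layer i the horizontal offset is hᵢ·tan θᵢ.
Layer 1: θ = 6.60°; offset = 23.4·tan 6.60° = 2.707 m.
Layer 2: sin θ = 0.59·sin 6.6°/0.35 = 0.1938, θ = 11.17°; offset = 12.2·tan 11.17° = 2.409 m.
Layer 3: sin θ = 1.01·sin 6.6°/0.35 = 0.3317, θ = 19.37°; offset = 13.5·tan 19.37° = 4.746 m.
Σ offsets = 9.863 m.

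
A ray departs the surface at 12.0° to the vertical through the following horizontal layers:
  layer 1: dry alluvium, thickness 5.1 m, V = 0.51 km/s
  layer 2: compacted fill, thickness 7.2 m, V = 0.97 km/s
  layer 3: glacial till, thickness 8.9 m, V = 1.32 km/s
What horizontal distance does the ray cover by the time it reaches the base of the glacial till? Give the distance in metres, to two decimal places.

9.87 m

Ray parameter p = sin 12.0° / 0.51 km/s = 4.0767e-01 s/km.
Layer 1: θ = 12.00°; offset = 5.1·tan 12.00° = 1.0840 m.
Layer 2: sin θ = p·0.97 = 0.3954 → θ = 23.29°; offset = 7.2·tan 23.29° = 3.0998 m.
Layer 3: sin θ = p·1.32 = 0.5381 → θ = 32.56°; offset = 8.9·tan 32.56° = 5.6822 m.
Summing the layer offsets gives 9.8660 m.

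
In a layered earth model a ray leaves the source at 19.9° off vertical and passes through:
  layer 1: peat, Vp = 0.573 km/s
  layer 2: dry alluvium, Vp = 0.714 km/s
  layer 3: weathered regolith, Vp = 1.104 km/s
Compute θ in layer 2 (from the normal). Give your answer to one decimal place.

25.1°

Ray parameter p = sin 19.9° / 0.573 = 5.9403e-01 s/km.
sin θ_2 = p·V_2 = 5.9403e-01 × 0.714 = 0.4241.
θ_2 = 25.10° from the vertical.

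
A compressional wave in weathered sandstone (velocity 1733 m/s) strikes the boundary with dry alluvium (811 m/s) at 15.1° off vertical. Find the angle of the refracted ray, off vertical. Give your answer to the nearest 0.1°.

7.0°

sin θ₁/V₁ = sin θ₂/V₂ ⇒ sin θ₂ = 811·sin 15.1°/1733 = 811·0.2605/1733 = 0.1219.
θ₂ = sin⁻¹(0.1219) = 7.00° (from vertical).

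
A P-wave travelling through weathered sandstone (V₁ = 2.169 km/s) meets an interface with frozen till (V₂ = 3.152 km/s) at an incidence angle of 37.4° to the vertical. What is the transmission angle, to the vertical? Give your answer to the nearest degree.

Snell's law: sin θ₂ = (V₂/V₁)·sin θ₁ = (3.152/2.169)·sin 37.4° = 0.8826.
θ₂ = sin⁻¹(0.8826) = 61.96° (from vertical).

62°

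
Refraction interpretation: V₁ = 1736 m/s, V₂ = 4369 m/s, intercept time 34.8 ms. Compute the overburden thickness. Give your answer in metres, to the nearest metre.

θ_c = arcsin(1736/4369) = 23.41°; cos θ_c = 0.9177.
tᵢ = 2h cos θ_c/V₁ ⇒ h = tᵢ·V₁/(2 cos θ_c) = 0.0348·1736/(2·0.9177) = 32.92 m.

33 m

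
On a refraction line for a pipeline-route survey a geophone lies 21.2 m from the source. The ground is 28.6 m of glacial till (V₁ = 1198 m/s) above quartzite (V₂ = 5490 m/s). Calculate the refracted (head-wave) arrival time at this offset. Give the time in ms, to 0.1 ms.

θ_c = arcsin(V₁/V₂) = arcsin(1198/5490) = 12.60°, cos θ_c = 0.9759.
Intercept time tᵢ = 2h cos θ_c / V₁ = 2·28.6·0.9759/1198 = 0.04660 s.
t = x/V₂ + tᵢ = 21.2/5490 + 0.04660 = 0.05046 s.

50.5 ms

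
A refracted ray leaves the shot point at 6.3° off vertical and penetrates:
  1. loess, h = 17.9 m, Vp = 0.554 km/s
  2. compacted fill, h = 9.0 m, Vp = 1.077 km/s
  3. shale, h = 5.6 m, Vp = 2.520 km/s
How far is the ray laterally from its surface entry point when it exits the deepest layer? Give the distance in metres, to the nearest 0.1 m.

7.2 m

p = sin θ₁/V₁ = sin 6.3°/0.554 = 1.9808e-01 s/km is conserved through the stack.
Layer 1: θ = 6.30°; offset = 17.9·tan 6.30° = 1.976 m.
Layer 2: sin θ = p·1.077 = 0.2133 → θ = 12.32°; offset = 9.0·tan 12.32° = 1.965 m.
Layer 3: sin θ = p·2.520 = 0.4992 → θ = 29.94°; offset = 5.6·tan 29.94° = 3.226 m.
Total horizontal offset = 7.167 m.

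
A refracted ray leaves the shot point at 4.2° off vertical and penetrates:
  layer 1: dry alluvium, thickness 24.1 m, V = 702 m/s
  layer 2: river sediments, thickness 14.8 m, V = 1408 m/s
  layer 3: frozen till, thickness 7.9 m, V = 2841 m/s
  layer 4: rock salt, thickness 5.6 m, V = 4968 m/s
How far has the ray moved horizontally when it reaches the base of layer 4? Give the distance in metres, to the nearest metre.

Apply Snell's law at each interface; in layer i the horizontal offset is hᵢ·tan θᵢ.
Layer 1: θ = 4.20°; offset = 24.1·tan 4.20° = 1.770 m.
Layer 2: sin θ = 1408·sin 4.2°/702 = 0.1469, θ = 8.45°; offset = 14.8·tan 8.45° = 2.198 m.
Layer 3: sin θ = 2841·sin 4.2°/702 = 0.2964, θ = 17.24°; offset = 7.9·tan 17.24° = 2.452 m.
Layer 4: sin θ = 4968·sin 4.2°/702 = 0.5183, θ = 31.22°; offset = 5.6·tan 31.22° = 3.394 m.
Σ offsets = 9.813 m.

10 m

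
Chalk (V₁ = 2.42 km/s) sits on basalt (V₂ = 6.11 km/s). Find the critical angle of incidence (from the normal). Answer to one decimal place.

Critical incidence: sin θ_c = V₁/V₂ = 2.42/6.11 = 0.3961.
θ_c = arcsin 0.3961 = 23.33°.

23.3°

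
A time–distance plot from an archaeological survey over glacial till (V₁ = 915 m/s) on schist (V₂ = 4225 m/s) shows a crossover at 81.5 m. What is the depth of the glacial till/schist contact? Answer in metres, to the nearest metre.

33 m

h = (x_cross/2)·√((V₂−V₁)/(V₂+V₁)).
(V₂−V₁)/(V₂+V₁) = (4225−915)/(4225+915) = 0.6440; √ = 0.8025.
h = (81.5/2)·0.8025 = 32.70 m.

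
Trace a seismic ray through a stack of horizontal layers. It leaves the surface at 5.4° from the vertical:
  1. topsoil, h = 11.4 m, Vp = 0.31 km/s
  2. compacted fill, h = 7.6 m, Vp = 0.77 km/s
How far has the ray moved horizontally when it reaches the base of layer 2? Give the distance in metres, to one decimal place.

2.9 m

Ray parameter p = sin 5.4° / 0.31 km/s = 3.0358e-01 s/km.
Layer 1: θ = 5.40°; offset = 11.4·tan 5.40° = 1.078 m.
Layer 2: sin θ = p·0.77 = 0.2338 → θ = 13.52°; offset = 7.6·tan 13.52° = 1.827 m.
Total horizontal offset = 2.905 m.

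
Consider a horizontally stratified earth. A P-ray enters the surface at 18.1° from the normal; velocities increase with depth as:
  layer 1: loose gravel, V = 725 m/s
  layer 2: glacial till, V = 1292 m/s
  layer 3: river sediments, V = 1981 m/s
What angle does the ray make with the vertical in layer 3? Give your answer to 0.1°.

Snell's law across each interface conserves sin θ / V, so sin θ_3 = V_3·sin θ₁/V₁.
sin θ_3 = 1981 × sin 18.1° / 725 = 0.8489.
θ_3 = 58.09° from the vertical.

58.1°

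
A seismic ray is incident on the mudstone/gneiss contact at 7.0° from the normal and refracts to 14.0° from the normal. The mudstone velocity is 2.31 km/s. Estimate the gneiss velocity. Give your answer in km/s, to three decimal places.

4.586 km/s

Snell's law: sin 7.0°/V₁ = sin 14.0°/V₂.
V₂ = V₁·sin 14.0°/sin 7.0° = 2.31 × 1.9851 = 4.586 km/s.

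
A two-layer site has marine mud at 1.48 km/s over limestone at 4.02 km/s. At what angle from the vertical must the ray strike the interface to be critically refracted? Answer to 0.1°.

At critical incidence the refracted ray runs along the interface (θ₂ = 90°), so sin θ_c = V₁/V₂.
θ_c = arcsin(1.48/4.02) = arcsin 0.3682 = 21.60°.

21.6°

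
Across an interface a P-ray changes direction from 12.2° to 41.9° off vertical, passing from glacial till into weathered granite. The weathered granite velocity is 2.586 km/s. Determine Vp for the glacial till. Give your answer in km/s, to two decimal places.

0.82 km/s

sin 12.2° = 0.2113; sin 41.9° = 0.6678.
V₁ = V₂·(sin θ₁/sin θ₂) = 2.586·(0.2113/0.6678) = 0.82 km/s.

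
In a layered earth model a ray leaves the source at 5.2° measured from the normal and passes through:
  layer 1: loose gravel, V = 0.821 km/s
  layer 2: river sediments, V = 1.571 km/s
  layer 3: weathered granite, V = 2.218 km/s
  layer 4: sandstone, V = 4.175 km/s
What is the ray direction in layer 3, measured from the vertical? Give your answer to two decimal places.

Snell's law across each interface conserves sin θ / V, so sin θ_3 = V_3·sin θ₁/V₁.
sin θ_3 = 2.218 × sin 5.2° / 0.821 = 0.2449.
θ_3 = 14.17° from the vertical.

14.17°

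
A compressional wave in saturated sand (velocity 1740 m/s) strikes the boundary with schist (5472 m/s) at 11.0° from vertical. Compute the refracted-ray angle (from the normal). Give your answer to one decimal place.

Snell's law: sin θ₂ = (V₂/V₁)·sin θ₁ = (5472/1740)·sin 11.0° = 0.6001.
θ₂ = sin⁻¹(0.6001) = 36.87° (from vertical).

36.9°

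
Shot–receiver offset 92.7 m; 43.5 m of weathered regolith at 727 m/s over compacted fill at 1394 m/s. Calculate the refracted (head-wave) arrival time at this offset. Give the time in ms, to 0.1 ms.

168.6 ms

t = x/V₂ + 2h·√(V₂²−V₁²)/(V₁V₂).
√(V₂²−V₁²) = √(1394²−727²) = 1189.4 m/s; delay term = 2·43.5·1189.4/(727·1394) = 0.10211 s.
t = 92.7/1394 + 0.10211 = 0.16861 s.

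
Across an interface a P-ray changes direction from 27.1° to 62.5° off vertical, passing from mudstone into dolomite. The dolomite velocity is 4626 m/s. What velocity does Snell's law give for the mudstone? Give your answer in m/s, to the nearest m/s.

2376 m/s

Snell's law: sin 27.1°/V₁ = sin 62.5°/V₂.
V₁ = V₂·sin 27.1°/sin 62.5° = 4626 × 0.5136 = 2375.79 m/s.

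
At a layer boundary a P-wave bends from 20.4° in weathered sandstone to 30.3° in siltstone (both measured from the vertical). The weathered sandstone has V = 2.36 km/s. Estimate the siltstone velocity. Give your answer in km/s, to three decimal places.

3.416 km/s

Snell's law: sin 20.4°/V₁ = sin 30.3°/V₂.
V₂ = V₁·sin 30.3°/sin 20.4° = 2.36 × 1.4474 = 3.416 km/s.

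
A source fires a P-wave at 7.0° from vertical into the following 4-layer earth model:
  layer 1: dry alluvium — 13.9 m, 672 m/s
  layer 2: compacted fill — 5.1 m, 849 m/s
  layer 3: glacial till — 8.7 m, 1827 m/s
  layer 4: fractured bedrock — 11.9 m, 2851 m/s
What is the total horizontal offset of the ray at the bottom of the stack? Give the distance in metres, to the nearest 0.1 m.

p = sin θ₁/V₁ = sin 7.0°/672 = 1.8135e-04 s/m is conserved through the stack.
Layer 1: θ = 7.00°; offset = 13.9·tan 7.00° = 1.707 m.
Layer 2: sin θ = p·849 = 0.1540 → θ = 8.86°; offset = 5.1·tan 8.86° = 0.795 m.
Layer 3: sin θ = p·1827 = 0.3313 → θ = 19.35°; offset = 8.7·tan 19.35° = 3.055 m.
Layer 4: sin θ = p·2851 = 0.5170 → θ = 31.13°; offset = 11.9·tan 31.13° = 7.188 m.
Σ offsets = 12.745 m.

12.7 m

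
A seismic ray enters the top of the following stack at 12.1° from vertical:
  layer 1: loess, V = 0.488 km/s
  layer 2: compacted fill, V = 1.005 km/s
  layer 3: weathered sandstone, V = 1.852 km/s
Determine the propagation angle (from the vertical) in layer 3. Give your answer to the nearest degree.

Snell's law across each interface conserves sin θ / V, so sin θ_3 = V_3·sin θ₁/V₁.
sin θ_3 = 1.852 × sin 12.1° / 0.488 = 0.7955.
θ_3 = arcsin 0.7955 = 52.70°.

53°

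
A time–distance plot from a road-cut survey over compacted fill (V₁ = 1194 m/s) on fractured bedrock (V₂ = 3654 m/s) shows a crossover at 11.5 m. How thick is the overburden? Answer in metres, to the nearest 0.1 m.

h = (x_cross/2)·√((V₂−V₁)/(V₂+V₁)).
(V₂−V₁)/(V₂+V₁) = (3654−1194)/(3654+1194) = 0.5074; √ = 0.7123.
h = (11.5/2)·0.7123 = 4.10 m.

4.1 m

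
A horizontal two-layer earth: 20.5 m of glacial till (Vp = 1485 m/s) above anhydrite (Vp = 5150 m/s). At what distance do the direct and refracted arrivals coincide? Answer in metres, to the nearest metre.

x_cross = 2h·√((V₂+V₁)/(V₂−V₁)).
(V₂+V₁)/(V₂−V₁) = (5150+1485)/(5150−1485) = 1.8104; √ = 1.3455.
x_cross = 2·20.5·1.3455 = 55.17 m.

55 m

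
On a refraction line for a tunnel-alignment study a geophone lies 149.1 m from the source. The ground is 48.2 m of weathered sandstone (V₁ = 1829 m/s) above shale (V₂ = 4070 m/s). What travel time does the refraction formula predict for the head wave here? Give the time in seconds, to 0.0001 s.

θ_c = arcsin(V₁/V₂) = arcsin(1829/4070) = 26.70°, cos θ_c = 0.8933.
Intercept time tᵢ = 2h cos θ_c / V₁ = 2·48.2·0.8933/1829 = 0.04708 s.
t = x/V₂ + tᵢ = 149.1/4070 + 0.04708 = 0.08372 s.

0.0837 s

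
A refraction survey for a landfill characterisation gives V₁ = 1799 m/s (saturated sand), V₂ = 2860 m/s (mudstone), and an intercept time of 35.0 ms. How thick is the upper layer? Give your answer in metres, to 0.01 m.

h = tᵢ·V₁·V₂ / (2·√(V₂²−V₁²)).
√(V₂²−V₁²) = √(2860² − 1799²) = 2223.3 m/s.
h = 0.035 s × 1799 × 2860 / (2 × 2223.3) = 40.50 m.

40.50 m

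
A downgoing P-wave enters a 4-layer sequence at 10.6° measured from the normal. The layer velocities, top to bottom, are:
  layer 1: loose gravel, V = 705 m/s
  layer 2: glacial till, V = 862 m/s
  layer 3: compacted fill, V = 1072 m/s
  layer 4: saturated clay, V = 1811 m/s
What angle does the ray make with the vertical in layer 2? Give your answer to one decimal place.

13.0°

Ray parameter p = sin 10.6° / 705 = 2.6092e-04 s/m.
sin θ_2 = p·V_2 = 2.6092e-04 × 862 = 0.2249.
θ_2 = arcsin 0.2249 = 13.00°.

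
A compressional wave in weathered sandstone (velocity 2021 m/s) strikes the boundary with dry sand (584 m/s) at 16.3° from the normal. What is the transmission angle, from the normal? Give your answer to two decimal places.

sin θ₁/V₁ = sin θ₂/V₂ ⇒ sin θ₂ = 584·sin 16.3°/2021 = 584·0.2807/2021 = 0.0811.
θ₂ = sin⁻¹(0.0811) = 4.65° (from vertical).

4.65°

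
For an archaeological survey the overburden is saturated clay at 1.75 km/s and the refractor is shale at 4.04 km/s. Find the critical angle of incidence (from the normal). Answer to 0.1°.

25.7°

Critical incidence: sin θ_c = V₁/V₂ = 1.75/4.04 = 0.4332.
θ_c = arcsin 0.4332 = 25.67°.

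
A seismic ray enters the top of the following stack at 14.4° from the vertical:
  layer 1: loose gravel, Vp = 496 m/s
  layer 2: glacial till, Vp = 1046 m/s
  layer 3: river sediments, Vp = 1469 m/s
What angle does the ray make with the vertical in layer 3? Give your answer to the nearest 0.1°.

Ray parameter p = sin 14.4° / 496 = 5.0139e-04 s/m.
sin θ_3 = p·V_3 = 5.0139e-04 × 1469 = 0.7365.
θ_3 = arcsin 0.7365 = 47.44°.

47.4°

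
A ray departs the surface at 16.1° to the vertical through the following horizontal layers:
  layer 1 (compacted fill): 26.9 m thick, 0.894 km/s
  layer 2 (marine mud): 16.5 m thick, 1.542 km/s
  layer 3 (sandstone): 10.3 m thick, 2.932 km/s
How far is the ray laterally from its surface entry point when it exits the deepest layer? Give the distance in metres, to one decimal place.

Ray parameter p = sin 16.1° / 0.894 km/s = 3.1020e-01 s/km.
Layer 1: θ = 16.10°; offset = 26.9·tan 16.10° = 7.764 m.
Layer 2: sin θ = p·1.542 = 0.4783 → θ = 28.58°; offset = 16.5·tan 28.58° = 8.987 m.
Layer 3: sin θ = p·2.932 = 0.9095 → θ = 65.44°; offset = 10.3·tan 65.44° = 22.534 m.
Total horizontal offset = 39.285 m.

39.3 m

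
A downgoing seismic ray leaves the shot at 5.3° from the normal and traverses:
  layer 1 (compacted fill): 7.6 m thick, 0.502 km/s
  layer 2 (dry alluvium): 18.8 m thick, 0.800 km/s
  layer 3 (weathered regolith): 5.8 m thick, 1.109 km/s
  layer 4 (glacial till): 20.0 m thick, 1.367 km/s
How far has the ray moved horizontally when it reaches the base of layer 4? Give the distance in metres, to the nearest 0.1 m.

9.9 m

p = sin θ₁/V₁ = sin 5.3°/0.502 = 1.8401e-01 s/km is conserved through the stack.
Layer 1: θ = 5.30°; offset = 7.6·tan 5.30° = 0.705 m.
Layer 2: sin θ = p·0.800 = 0.1472 → θ = 8.46°; offset = 18.8·tan 8.46° = 2.798 m.
Layer 3: sin θ = p·1.109 = 0.2041 → θ = 11.77°; offset = 5.8·tan 11.77° = 1.209 m.
Layer 4: sin θ = p·1.367 = 0.2515 → θ = 14.57°; offset = 20.0·tan 14.57° = 5.198 m.
Σ offsets = 9.910 m.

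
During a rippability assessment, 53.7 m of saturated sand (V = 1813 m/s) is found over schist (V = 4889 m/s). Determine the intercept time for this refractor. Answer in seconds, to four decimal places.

0.0550 s

tᵢ = 2h·√(V₂²−V₁²)/(V₁V₂).
√(V₂²−V₁²) = √(4889²−1813²) = 4540.4 m/s.
tᵢ = 2·53.7·4540.4/(1813·4889) = 0.05502 s.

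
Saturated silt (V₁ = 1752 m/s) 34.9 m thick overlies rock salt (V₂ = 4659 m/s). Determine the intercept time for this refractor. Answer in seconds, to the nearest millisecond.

θ_c = arcsin(V₁/V₂) = arcsin(1752/4659) = 22.09°; cos θ_c = 0.9266.
tᵢ = 2h·cos θ_c / V₁ = 2·34.9·0.9266 / 1752 = 0.03692 s.

0.037 s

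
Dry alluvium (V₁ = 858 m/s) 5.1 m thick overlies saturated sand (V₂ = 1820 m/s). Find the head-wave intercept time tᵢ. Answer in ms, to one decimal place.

10.5 ms

tᵢ = 2h·√(V₂²−V₁²)/(V₁V₂).
√(V₂²−V₁²) = √(1820²−858²) = 1605.1 m/s.
tᵢ = 2·5.1·1605.1/(858·1820) = 0.01048 s.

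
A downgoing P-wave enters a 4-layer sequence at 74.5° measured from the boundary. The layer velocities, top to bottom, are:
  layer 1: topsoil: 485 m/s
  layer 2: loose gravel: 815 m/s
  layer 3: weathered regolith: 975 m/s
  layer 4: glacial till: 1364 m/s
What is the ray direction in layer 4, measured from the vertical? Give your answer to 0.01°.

48.73°

From the normal: θ₁ = 90° − 74.5° = 15.5°.
Ray parameter p = sin 15.5° / 485 = 5.5101e-04 s/m.
sin θ_4 = p·V_4 = 5.5101e-04 × 1364 = 0.7516.
θ_4 = arcsin 0.7516 = 48.73°.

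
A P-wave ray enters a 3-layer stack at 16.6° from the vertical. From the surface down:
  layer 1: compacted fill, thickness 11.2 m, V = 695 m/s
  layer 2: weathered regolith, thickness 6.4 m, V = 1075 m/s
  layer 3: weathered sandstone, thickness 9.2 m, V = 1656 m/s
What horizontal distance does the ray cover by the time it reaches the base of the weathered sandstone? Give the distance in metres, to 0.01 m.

Apply Snell's law at each interface; in layer i the horizontal offset is hᵢ·tan θᵢ.
Layer 1: θ = 16.60°; offset = 11.2·tan 16.60° = 3.3389 m.
Layer 2: sin θ = 1075·sin 16.6°/695 = 0.4419, θ = 26.22°; offset = 6.4·tan 26.22° = 3.1526 m.
Layer 3: sin θ = 1656·sin 16.6°/695 = 0.6807, θ = 42.90°; offset = 9.2·tan 42.90° = 8.5491 m.
Σ offsets = 15.0406 m.

15.04 m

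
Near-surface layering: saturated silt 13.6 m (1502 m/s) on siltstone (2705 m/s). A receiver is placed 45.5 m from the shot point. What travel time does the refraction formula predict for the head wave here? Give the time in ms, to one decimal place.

31.9 ms

t = x/V₂ + 2h·√(V₂²−V₁²)/(V₁V₂).
√(V₂²−V₁²) = √(2705²−1502²) = 2249.7 m/s; delay term = 2·13.6·2249.7/(1502·2705) = 0.01506 s.
t = 45.5/2705 + 0.01506 = 0.03188 s.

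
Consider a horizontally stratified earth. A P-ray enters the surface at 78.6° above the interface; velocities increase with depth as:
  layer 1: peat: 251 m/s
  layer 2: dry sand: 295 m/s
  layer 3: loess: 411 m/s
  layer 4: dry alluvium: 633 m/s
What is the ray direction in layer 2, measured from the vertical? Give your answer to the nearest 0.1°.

13.4°

From the normal: θ₁ = 90° − 78.6° = 11.4°.
Ray parameter p = sin 11.4° / 251 = 7.8748e-04 s/m.
sin θ_2 = p·V_2 = 7.8748e-04 × 295 = 0.2323.
θ_2 = arcsin 0.2323 = 13.43°.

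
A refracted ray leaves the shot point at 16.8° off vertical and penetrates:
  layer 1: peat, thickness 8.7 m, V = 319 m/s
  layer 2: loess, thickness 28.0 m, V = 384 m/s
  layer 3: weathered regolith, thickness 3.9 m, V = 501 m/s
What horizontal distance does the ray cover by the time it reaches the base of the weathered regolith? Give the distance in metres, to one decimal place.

15.0 m

Ray parameter p = sin 16.8° / 319 m/s = 9.0606e-04 s/m.
Layer 1: θ = 16.80°; offset = 8.7·tan 16.80° = 2.627 m.
Layer 2: sin θ = p·384 = 0.3479 → θ = 20.36°; offset = 28.0·tan 20.36° = 10.391 m.
Layer 3: sin θ = p·501 = 0.4539 → θ = 27.00°; offset = 3.9·tan 27.00° = 1.987 m.
Summing the layer offsets gives 15.005 m.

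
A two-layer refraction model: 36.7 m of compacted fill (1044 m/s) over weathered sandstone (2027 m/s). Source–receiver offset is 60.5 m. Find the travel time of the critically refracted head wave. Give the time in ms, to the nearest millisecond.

t = x/V₂ + 2h·√(V₂²−V₁²)/(V₁V₂).
√(V₂²−V₁²) = √(2027²−1044²) = 1737.5 m/s; delay term = 2·36.7·1737.5/(1044·2027) = 0.06026 s.
t = 60.5/2027 + 0.06026 = 0.09011 s.

90 ms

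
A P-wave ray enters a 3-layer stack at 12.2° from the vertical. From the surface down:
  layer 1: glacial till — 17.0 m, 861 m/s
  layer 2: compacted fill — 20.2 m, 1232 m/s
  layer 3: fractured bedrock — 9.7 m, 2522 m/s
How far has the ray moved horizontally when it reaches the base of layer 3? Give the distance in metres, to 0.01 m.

17.73 m

Apply Snell's law at each interface; in layer i the horizontal offset is hᵢ·tan θᵢ.
Layer 1: θ = 12.20°; offset = 17.0·tan 12.20° = 3.6755 m.
Layer 2: sin θ = 1232·sin 12.2°/861 = 0.3024, θ = 17.60°; offset = 20.2·tan 17.60° = 6.4081 m.
Layer 3: sin θ = 2522·sin 12.2°/861 = 0.6190, θ = 38.24°; offset = 9.7·tan 38.24° = 7.6450 m.
Summing the layer offsets gives 17.7287 m.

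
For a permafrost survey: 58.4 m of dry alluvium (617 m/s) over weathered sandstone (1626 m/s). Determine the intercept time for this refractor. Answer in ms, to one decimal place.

175.1 ms

θ_c = arcsin(V₁/V₂) = arcsin(617/1626) = 22.30°; cos θ_c = 0.9252.
tᵢ = 2h·cos θ_c / V₁ = 2·58.4·0.9252 / 617 = 0.17514 s.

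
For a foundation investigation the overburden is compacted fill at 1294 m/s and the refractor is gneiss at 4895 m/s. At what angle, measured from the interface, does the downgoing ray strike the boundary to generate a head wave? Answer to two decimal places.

At critical incidence the refracted ray runs along the interface (θ₂ = 90°), so sin θ_c = V₁/V₂.
θ_c = arcsin(1294/4895) = arcsin 0.2644 = 15.33°.
Measured from the interface: 90° − 15.33° = 74.67°.

74.67°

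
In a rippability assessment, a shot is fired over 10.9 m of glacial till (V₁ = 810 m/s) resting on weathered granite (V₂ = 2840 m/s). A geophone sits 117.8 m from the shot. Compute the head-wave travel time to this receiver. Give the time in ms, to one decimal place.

67.3 ms

t = x/V₂ + 2h·√(V₂²−V₁²)/(V₁V₂).
√(V₂²−V₁²) = √(2840²−810²) = 2722.0 m/s; delay term = 2·10.9·2722.0/(810·2840) = 0.02580 s.
t = 117.8/2840 + 0.02580 = 0.06727 s.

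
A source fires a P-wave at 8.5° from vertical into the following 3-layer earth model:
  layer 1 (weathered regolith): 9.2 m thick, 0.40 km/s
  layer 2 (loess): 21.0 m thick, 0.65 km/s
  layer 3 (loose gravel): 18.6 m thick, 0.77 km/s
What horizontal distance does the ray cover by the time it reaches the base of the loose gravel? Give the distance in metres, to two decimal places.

Apply Snell's law at each interface; in layer i the horizontal offset is hᵢ·tan θᵢ.
Layer 1: θ = 8.50°; offset = 9.2·tan 8.50° = 1.3749 m.
Layer 2: sin θ = 0.65·sin 8.5°/0.40 = 0.2402, θ = 13.90°; offset = 21.0·tan 13.90° = 5.1961 m.
Layer 3: sin θ = 0.77·sin 8.5°/0.40 = 0.2845, θ = 16.53°; offset = 18.6·tan 16.53° = 5.5205 m.
Total horizontal offset = 12.0916 m.

12.09 m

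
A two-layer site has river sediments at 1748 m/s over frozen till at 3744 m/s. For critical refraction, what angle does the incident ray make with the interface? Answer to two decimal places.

62.17°

At critical incidence the refracted ray runs along the interface (θ₂ = 90°), so sin θ_c = V₁/V₂.
θ_c = arcsin(1748/3744) = arcsin 0.4669 = 27.83°.
Measured from the interface: 90° − 27.83° = 62.17°.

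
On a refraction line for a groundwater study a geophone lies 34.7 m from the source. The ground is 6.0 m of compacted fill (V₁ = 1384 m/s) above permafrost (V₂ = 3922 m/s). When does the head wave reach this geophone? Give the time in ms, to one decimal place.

θ_c = arcsin(V₁/V₂) = arcsin(1384/3922) = 20.66°, cos θ_c = 0.9357.
Intercept time tᵢ = 2h cos θ_c / V₁ = 2·6.0·0.9357/1384 = 0.00811 s.
t = x/V₂ + tᵢ = 34.7/3922 + 0.00811 = 0.01696 s.

17.0 ms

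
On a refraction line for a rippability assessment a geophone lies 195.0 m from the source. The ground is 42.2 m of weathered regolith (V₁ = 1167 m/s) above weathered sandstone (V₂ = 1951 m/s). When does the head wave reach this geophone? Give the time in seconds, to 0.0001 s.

θ_c = arcsin(V₁/V₂) = arcsin(1167/1951) = 36.74°, cos θ_c = 0.8014.
Intercept time tᵢ = 2h cos θ_c / V₁ = 2·42.2·0.8014/1167 = 0.05796 s.
t = x/V₂ + tᵢ = 195.0/1951 + 0.05796 = 0.15791 s.

0.1579 s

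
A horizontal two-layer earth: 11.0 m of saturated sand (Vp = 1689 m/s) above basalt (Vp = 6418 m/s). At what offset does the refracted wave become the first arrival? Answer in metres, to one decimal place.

θ_c = arcsin(1689/6418) = 15.26°, so cos θ_c = 0.9648 and tᵢ = 2h cos θ_c/V₁ = 0.0126 s.
At crossover x/V₁ = x/V₂ + tᵢ ⇒ x = tᵢ/(1/V₁ − 1/V₂) = 0.01257/(5.9207e-04 − 1.5581e-04) = 28.81 m.

28.8 m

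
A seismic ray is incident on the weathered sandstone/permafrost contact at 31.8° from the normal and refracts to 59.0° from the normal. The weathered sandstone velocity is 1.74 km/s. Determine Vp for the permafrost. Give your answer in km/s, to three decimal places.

Snell's law: sin 31.8°/V₁ = sin 59.0°/V₂.
V₂ = V₁·sin 59.0°/sin 31.8° = 1.74 × 1.6266 = 2.830 km/s.

2.830 km/s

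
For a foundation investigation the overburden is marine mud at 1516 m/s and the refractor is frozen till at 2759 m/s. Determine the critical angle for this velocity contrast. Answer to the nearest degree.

At critical incidence the refracted ray runs along the interface (θ₂ = 90°), so sin θ_c = V₁/V₂.
θ_c = arcsin(1516/2759) = arcsin 0.5495 = 33.33°.

33°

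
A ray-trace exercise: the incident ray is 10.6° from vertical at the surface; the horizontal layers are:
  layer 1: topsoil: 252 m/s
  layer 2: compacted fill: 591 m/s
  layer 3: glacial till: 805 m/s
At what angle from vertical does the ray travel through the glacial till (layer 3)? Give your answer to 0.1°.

36.0°

Ray parameter p = sin 10.6° / 252 = 7.2997e-04 s/m.
sin θ_3 = p·V_3 = 7.2997e-04 × 805 = 0.5876.
θ_3 = 35.99° from the vertical.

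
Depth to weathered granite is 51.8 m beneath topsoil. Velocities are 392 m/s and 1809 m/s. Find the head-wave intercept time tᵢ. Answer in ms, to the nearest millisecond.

258 ms

tᵢ = 2h·√(V₂²−V₁²)/(V₁V₂).
√(V₂²−V₁²) = √(1809²−392²) = 1766.0 m/s.
tᵢ = 2·51.8·1766.0/(392·1809) = 0.25801 s.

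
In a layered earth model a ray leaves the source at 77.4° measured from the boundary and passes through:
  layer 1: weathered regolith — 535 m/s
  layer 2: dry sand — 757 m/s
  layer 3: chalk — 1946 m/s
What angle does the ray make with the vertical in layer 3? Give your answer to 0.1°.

From the normal: θ₁ = 90° − 77.4° = 12.6°.
Ray parameter p = sin 12.6° / 535 = 4.0774e-04 s/m.
sin θ_3 = p·V_3 = 4.0774e-04 × 1946 = 0.7935.
θ_3 = arcsin 0.7935 = 52.51°.

52.5°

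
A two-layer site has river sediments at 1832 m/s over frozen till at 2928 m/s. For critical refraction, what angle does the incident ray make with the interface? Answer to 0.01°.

51.27°

Critical incidence: sin θ_c = V₁/V₂ = 1832/2928 = 0.6257.
θ_c = arcsin 0.6257 = 38.73°.
Measured from the interface: 90° − 38.73° = 51.27°.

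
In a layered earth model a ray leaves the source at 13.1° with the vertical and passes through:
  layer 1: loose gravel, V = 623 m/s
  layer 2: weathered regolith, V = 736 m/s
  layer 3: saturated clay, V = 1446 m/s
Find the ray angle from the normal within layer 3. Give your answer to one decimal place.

31.7°

Snell's law across each interface conserves sin θ / V, so sin θ_3 = V_3·sin θ₁/V₁.
sin θ_3 = 1446 × sin 13.1° / 623 = 0.5261.
θ_3 = 31.74° from the vertical.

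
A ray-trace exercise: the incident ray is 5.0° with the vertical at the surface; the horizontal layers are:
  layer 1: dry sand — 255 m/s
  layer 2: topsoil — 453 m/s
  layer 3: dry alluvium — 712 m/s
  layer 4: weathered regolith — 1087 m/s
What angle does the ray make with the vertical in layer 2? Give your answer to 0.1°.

Ray parameter p = sin 5.0° / 255 = 3.4179e-04 s/m.
sin θ_2 = p·V_2 = 3.4179e-04 × 453 = 0.1548.
θ_2 = 8.91° from the vertical.

8.9°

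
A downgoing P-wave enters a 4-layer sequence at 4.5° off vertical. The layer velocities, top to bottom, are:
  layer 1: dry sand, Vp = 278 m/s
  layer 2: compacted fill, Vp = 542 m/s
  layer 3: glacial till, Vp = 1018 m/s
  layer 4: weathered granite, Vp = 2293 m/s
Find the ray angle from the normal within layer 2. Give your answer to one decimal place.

Ray parameter p = sin 4.5° / 278 = 2.8223e-04 s/m.
sin θ_2 = p·V_2 = 2.8223e-04 × 542 = 0.1530.
θ_2 = 8.80° from the vertical.

8.8°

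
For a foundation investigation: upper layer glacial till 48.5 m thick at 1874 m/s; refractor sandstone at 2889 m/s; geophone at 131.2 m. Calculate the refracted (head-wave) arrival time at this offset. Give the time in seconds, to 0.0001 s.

t = x/V₂ + 2h·√(V₂²−V₁²)/(V₁V₂).
√(V₂²−V₁²) = √(2889²−1874²) = 2198.7 m/s; delay term = 2·48.5·2198.7/(1874·2889) = 0.03939 s.
t = 131.2/2889 + 0.03939 = 0.08481 s.

0.0848 s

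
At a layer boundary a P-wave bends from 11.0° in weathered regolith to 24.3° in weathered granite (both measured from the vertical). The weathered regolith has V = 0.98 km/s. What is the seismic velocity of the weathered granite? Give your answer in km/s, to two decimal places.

Snell's law: sin 11.0°/V₁ = sin 24.3°/V₂.
V₂ = V₁·sin 24.3°/sin 11.0° = 0.98 × 2.1567 = 2.11 km/s.

2.11 km/s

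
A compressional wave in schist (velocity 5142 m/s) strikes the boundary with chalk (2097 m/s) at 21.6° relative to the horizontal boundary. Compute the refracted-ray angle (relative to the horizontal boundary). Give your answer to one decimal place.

Convert to the normal: θ₁ = 90° − 21.6° = 68.4°.
Snell's law: sin θ₂ = (V₂/V₁)·sin θ₁ = (2097/5142)·sin 68.4° = 0.3792.
θ₂ = arcsin 0.3792 = 22.28° from the normal.
From the interface: 90° − 22.28° = 67.72°.

67.7°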